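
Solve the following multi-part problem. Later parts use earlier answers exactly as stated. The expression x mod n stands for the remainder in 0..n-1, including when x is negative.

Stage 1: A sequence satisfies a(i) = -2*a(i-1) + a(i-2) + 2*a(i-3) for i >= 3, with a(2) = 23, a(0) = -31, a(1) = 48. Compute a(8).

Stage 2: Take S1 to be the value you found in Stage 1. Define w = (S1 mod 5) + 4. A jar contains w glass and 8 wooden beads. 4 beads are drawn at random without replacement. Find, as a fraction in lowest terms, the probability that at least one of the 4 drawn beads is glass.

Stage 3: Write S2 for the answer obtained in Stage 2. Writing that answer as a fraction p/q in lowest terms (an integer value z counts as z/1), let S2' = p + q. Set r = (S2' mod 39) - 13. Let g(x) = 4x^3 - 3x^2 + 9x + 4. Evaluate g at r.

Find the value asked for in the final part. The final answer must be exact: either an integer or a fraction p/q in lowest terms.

-12

Stage 1: a(3) = -2*(23) + 1*(48) + 2*(-31) = -60; iterating: a(3)=-60, a(4)=239, a(5)=-492, a(6)=1103, a(7)=-2220, a(8)=4559; answer 4559
Stage 2: S1 = 4559; w = 8; total draws C(16,4) = 1820; complement C(8,4) = 70; favorable 1820 - 70 = 1750; P = 25/26; answer 25/26
Stage 3: S2 = 25/26; threaded value p + q = 51; r = -1; 4*(-1)^3 - 3*(-1)^2 + 9*(-1)^1 + 4 = (-4) + (-3) + (-9) + (4) = -12; answer -12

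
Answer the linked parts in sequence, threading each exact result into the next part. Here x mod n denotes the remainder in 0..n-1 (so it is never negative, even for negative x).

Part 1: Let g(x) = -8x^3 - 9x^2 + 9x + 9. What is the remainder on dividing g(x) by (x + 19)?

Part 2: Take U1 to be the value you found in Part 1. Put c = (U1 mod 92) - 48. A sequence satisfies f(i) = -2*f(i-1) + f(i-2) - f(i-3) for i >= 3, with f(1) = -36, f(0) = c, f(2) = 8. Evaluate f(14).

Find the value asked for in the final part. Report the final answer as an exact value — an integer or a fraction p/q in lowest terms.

Part 1: remainder = value at the root: -8*(-19)^3 - 9*(-19)^2 + 9*(-19)^1 + 9 = (54872) + (-3249) + (-171) + (9) = 51461; answer 51461
Part 2: U1 = 51461; c = -15; f(3) = -2*(8) + 1*(-36) - 1*(-15) = -37; iterating: f(3)=-37, f(4)=118, f(5)=-281, f(6)=717, f(7)=-1833, f(8)=4664, f(9)=-11878, f(10)=30253, f(11)=-77048, f(12)=196227, f(13)=-499755, f(14)=1272785; answer 1272785

1272785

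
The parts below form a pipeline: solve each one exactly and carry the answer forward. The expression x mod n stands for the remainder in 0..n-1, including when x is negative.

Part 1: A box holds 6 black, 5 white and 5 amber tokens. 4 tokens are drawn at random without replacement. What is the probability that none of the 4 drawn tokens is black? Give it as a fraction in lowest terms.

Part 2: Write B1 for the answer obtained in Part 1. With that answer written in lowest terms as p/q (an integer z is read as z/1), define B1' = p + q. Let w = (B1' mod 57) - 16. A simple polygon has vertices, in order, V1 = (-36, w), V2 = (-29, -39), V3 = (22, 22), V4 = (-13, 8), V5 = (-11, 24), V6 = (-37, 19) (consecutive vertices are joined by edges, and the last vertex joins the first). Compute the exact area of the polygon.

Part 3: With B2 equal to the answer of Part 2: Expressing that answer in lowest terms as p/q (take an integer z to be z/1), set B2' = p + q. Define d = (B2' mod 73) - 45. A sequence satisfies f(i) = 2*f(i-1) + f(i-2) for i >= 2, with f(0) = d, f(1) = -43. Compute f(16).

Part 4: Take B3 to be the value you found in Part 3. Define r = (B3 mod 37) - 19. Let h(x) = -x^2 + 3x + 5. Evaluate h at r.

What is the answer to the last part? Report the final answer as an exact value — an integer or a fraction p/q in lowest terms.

Part 1: total draws C(16,4) = 1820; favorable C(10,4) = 210; P = 3/26; answer 3/26
Part 2: B1 = 3/26; threaded value p + q = 29; w = 13; cross terms: (-36*-39 - -29*13)=1781, (-29*22 - 22*-39)=220, (22*8 - -13*22)=462, (-13*24 - -11*8)=-224, (-11*19 - -37*24)=679, (-37*13 - -36*19)=203; twice the area = |3121| = 3121; area = 3121/2; answer 3121/2
Part 3: B2 = 3121/2; threaded value p + q = 3123; d = 12; f(2) = 2*(-43) + 1*(12) = -74; iterating: f(2)=-74, f(3)=-191, f(4)=-456, f(5)=-1103, f(6)=-2662, f(7)=-6427, f(8)=-15516, f(9)=-37459, f(10)=-90434, f(11)=-218327, f(12)=-527088, f(13)=-1272503, f(14)=-3072094, f(15)=-7416691, f(16)=-17905476; answer -17905476
Part 4: B3 = -17905476; r = -11; -1*(-11)^2 + 3*(-11)^1 + 5 = (-121) + (-33) + (5) = -149; answer -149

-149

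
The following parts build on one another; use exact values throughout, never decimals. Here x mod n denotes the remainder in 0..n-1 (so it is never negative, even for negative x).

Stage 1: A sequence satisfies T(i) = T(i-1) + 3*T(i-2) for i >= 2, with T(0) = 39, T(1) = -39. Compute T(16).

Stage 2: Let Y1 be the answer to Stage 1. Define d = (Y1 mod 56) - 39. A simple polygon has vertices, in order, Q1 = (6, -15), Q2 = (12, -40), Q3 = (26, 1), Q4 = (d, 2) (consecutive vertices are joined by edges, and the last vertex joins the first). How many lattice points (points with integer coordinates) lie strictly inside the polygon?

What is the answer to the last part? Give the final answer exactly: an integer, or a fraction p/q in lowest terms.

483

Stage 1: T(2) = 1*(-39) + 3*(39) = 78; iterating: T(2)=78, T(3)=-39, T(4)=195, T(5)=78, T(6)=663, T(7)=897, T(8)=2886, T(9)=5577, T(10)=14235, T(11)=30966, T(12)=73671, T(13)=166569, T(14)=387582, T(15)=887289, T(16)=2050035; answer 2050035
Stage 2: Y1 = 2050035; d = 4; cross terms: (6*-40 - 12*-15)=-60, (12*1 - 26*-40)=1052, (26*2 - 4*1)=48, (4*-15 - 6*2)=-72; twice the area = |968| = 968; area = 484; boundary points = 1 + 1 + 1 + 1 = 4; strictly interior points = area - boundary/2 + 1 = 483; answer 483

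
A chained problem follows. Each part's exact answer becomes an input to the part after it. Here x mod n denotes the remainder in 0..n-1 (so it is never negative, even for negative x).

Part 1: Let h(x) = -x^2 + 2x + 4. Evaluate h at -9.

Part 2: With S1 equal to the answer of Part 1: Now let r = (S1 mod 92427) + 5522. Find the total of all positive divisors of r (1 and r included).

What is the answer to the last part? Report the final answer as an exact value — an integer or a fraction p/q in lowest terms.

200448

Part 1: -1*(-9)^2 + 2*(-9)^1 + 4 = (-81) + (-18) + (4) = -95; answer -95
Part 2: S1 = -95; r = 97854; 97854 = 2 * 3 * 47 * 347; sigma = (1 + 2) * (1 + 3) * (1 + 47) * (1 + 347) = 3 * 4 * 48 * 348 = 200448; answer 200448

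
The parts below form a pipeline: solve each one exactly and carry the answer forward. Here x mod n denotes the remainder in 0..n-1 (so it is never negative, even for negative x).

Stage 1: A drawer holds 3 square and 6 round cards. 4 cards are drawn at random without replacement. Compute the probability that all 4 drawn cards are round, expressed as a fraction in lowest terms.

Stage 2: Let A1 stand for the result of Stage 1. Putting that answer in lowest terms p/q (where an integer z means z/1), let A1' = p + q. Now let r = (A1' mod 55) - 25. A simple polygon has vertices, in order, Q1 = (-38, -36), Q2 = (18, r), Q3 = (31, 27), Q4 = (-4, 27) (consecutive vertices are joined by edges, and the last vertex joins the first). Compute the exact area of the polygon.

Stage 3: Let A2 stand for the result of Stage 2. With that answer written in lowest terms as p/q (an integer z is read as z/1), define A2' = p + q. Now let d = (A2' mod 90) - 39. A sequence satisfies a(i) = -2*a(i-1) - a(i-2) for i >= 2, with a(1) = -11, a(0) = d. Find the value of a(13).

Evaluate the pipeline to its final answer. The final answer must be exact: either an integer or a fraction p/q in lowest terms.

-335

Stage 1: total draws C(9,4) = 126; favorable C(6,4) = 15; P = 5/42; answer 5/42
Stage 2: A1 = 5/42; threaded value p + q = 47; r = 22; cross terms: (-38*22 - 18*-36)=-188, (18*27 - 31*22)=-196, (31*27 - -4*27)=945, (-4*-36 - -38*27)=1170; twice the area = |1731| = 1731; area = 1731/2; answer 1731/2
Stage 3: A2 = 1731/2; threaded value p + q = 1733; d = -16; a(2) = -2*(-11) - 1*(-16) = 38; iterating: a(2)=38, a(3)=-65, a(4)=92, a(5)=-119, a(6)=146, a(7)=-173, a(8)=200, a(9)=-227, a(10)=254, a(11)=-281, a(12)=308, a(13)=-335; answer -335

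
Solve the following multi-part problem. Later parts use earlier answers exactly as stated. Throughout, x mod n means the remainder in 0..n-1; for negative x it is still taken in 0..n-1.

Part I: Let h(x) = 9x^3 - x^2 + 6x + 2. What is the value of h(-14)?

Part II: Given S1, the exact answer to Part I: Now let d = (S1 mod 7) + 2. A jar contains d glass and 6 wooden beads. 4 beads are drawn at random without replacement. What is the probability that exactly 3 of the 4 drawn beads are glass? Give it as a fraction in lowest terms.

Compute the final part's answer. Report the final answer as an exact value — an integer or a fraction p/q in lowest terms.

Part I: 9*(-14)^3 - 1*(-14)^2 + 6*(-14)^1 + 2 = (-24696) + (-196) + (-84) + (2) = -24974; answer -24974
Part II: S1 = -24974; d = 4; total draws C(10,4) = 210; favorable C(4,3)*C(6,1) = 24; P = 4/35; answer 4/35

4/35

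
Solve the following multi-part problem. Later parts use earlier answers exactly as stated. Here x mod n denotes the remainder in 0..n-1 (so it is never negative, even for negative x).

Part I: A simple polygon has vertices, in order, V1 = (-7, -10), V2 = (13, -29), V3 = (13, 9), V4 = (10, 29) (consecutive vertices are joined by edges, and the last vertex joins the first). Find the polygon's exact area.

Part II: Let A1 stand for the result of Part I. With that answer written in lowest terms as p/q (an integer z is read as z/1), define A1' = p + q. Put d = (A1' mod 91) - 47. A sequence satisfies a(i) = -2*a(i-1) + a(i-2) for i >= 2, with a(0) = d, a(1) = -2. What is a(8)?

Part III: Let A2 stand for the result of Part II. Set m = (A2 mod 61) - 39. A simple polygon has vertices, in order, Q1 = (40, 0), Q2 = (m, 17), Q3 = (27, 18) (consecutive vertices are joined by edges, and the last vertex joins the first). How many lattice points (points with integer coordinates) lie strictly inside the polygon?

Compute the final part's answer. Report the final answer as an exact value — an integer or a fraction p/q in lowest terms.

Part I: cross terms: (-7*-29 - 13*-10)=333, (13*9 - 13*-29)=494, (13*29 - 10*9)=287, (10*-10 - -7*29)=103; twice the area = |1217| = 1217; area = 1217/2; answer 1217/2
Part II: A1 = 1217/2; threaded value p + q = 1219; d = -11; a(2) = -2*(-2) + 1*(-11) = -7; iterating: a(2)=-7, a(3)=12, a(4)=-31, a(5)=74, a(6)=-179, a(7)=432, a(8)=-1043; answer -1043
Part III: A2 = -1043; m = 16; cross terms: (40*17 - 16*0)=680, (16*18 - 27*17)=-171, (27*0 - 40*18)=-720; twice the area = |-211| = 211; area = 211/2; boundary points = 1 + 1 + 1 = 3; strictly interior points = area - boundary/2 + 1 = 105; answer 105

105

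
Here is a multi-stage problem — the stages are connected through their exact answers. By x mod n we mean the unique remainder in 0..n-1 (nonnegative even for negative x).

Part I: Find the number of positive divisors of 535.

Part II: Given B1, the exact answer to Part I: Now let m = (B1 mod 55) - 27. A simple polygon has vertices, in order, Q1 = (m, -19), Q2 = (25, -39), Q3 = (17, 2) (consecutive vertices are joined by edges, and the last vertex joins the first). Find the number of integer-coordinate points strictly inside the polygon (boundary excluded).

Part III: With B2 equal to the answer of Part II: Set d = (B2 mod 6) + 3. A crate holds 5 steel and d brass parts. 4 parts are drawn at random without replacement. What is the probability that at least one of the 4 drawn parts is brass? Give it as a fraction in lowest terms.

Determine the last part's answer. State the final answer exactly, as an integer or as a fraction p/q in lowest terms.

41/42

Part I: 535 = 5 * 107; number of divisors = (1+1) * (1+1) = 4; answer 4
Part II: B1 = 4; m = -23; cross terms: (-23*-39 - 25*-19)=1372, (25*2 - 17*-39)=713, (17*-19 - -23*2)=-277; twice the area = |1808| = 1808; area = 904; boundary points = 4 + 1 + 1 = 6; strictly interior points = area - boundary/2 + 1 = 902; answer 902
Part III: B2 = 902; d = 5; total draws C(10,4) = 210; complement C(5,4) = 5; favorable 210 - 5 = 205; P = 41/42; answer 41/42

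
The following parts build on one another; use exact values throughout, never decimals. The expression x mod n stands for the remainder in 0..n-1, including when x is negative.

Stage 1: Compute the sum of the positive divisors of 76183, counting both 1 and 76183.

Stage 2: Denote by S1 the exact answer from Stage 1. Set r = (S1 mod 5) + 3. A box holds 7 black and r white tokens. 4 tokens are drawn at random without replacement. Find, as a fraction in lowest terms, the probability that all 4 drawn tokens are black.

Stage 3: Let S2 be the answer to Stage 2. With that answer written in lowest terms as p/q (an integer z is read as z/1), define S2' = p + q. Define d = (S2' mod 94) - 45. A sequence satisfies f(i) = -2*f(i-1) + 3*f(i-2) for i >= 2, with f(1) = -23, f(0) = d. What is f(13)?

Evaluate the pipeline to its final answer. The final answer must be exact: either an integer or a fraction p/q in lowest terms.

Stage 1: 76183 = 29 * 37 * 71; sigma = (1 + 29) * (1 + 37) * (1 + 71) = 30 * 38 * 72 = 82080; answer 82080
Stage 2: S1 = 82080; r = 3; total draws C(10,4) = 210; favorable C(7,4) = 35; P = 1/6; answer 1/6
Stage 3: S2 = 1/6; threaded value p + q = 7; d = -38; f(2) = -2*(-23) + 3*(-38) = -68; iterating: f(2)=-68, f(3)=67, f(4)=-338, f(5)=877, f(6)=-2768, f(7)=8167, f(8)=-24638, f(9)=73777, f(10)=-221468, f(11)=664267, f(12)=-1992938, f(13)=5978677; answer 5978677

5978677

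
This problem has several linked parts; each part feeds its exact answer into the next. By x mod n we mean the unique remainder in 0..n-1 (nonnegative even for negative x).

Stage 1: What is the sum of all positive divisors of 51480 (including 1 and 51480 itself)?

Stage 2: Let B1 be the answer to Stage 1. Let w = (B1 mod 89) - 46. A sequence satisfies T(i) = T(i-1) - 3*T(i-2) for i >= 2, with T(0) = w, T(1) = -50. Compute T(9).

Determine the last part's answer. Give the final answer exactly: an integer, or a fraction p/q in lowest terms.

Stage 1: 51480 = 2^3 * 3^2 * 5 * 11 * 13; sigma = (1 + 2 + 4 + 8) * (1 + 3 + 9) * (1 + 5) * (1 + 11) * (1 + 13) = 15 * 13 * 6 * 12 * 14 = 196560; answer 196560
Stage 2: B1 = 196560; w = 2; T(2) = 1*(-50) - 3*(2) = -56; iterating: T(2)=-56, T(3)=94, T(4)=262, T(5)=-20, T(6)=-806, T(7)=-746, T(8)=1672, T(9)=3910; answer 3910

3910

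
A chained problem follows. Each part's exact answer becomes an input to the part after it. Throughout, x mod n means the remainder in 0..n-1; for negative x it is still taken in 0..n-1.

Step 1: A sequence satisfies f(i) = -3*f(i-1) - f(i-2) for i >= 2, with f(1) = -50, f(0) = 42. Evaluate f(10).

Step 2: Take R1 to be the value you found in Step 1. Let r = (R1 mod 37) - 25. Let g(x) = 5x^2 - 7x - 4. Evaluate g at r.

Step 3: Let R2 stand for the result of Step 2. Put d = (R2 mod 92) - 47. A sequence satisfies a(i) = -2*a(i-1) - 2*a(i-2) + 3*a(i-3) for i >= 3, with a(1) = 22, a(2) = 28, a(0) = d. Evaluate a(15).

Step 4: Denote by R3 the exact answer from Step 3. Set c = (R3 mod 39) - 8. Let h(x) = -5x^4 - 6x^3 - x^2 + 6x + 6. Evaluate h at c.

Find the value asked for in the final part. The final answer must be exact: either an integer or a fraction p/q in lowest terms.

-2390850

Step 1: f(2) = -3*(-50) - 1*(42) = 108; iterating: f(2)=108, f(3)=-274, f(4)=714, f(5)=-1868, f(6)=4890, f(7)=-12802, f(8)=33516, f(9)=-87746, f(10)=229722; answer 229722
Step 2: R1 = 229722; r = 1; 5*(1)^2 - 7*(1)^1 - 4 = (5) + (-7) + (-4) = -6; answer -6
Step 3: R2 = -6; d = 39; a(3) = -2*(28) - 2*(22) + 3*(39) = 17; iterating: a(3)=17, a(4)=-24, a(5)=98, a(6)=-97, a(7)=-74, a(8)=636, a(9)=-1415, a(10)=1336, a(11)=2066, a(12)=-11049, a(13)=21974, a(14)=-15652, a(15)=-45791; answer -45791
Step 4: R3 = -45791; c = 26; -5*(26)^4 - 6*(26)^3 - 1*(26)^2 + 6*(26)^1 + 6 = (-2284880) + (-105456) + (-676) + (156) + (6) = -2390850; answer -2390850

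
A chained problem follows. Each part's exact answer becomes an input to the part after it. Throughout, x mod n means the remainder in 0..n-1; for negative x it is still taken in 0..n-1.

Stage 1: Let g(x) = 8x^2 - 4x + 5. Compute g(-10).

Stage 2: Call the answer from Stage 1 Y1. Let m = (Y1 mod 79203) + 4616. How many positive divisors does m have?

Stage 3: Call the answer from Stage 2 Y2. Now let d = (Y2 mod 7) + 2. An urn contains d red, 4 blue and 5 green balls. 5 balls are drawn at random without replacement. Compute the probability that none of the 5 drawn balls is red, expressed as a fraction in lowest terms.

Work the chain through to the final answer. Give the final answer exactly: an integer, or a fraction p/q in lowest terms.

Stage 1: 8*(-10)^2 - 4*(-10)^1 + 5 = (800) + (40) + (5) = 845; answer 845
Stage 2: Y1 = 845; m = 5461; 5461 = 43 * 127; number of divisors = (1+1) * (1+1) = 4; answer 4
Stage 3: Y2 = 4; d = 6; total draws C(15,5) = 3003; favorable C(9,5) = 126; P = 6/143; answer 6/143

6/143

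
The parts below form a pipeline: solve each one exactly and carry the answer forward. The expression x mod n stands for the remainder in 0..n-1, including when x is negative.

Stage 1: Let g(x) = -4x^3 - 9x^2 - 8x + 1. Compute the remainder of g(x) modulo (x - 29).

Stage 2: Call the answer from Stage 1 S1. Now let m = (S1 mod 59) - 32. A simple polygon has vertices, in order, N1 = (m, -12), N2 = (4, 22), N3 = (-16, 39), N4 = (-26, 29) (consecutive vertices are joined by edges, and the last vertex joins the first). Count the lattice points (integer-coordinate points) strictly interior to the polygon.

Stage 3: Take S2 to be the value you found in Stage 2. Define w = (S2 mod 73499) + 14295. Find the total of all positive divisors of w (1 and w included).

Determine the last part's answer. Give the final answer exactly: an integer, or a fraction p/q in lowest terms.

15456

Stage 1: remainder = value at the root: -4*(29)^3 - 9*(29)^2 - 8*(29)^1 + 1 = (-97556) + (-7569) + (-232) + (1) = -105356; answer -105356
Stage 2: S1 = -105356; m = -14; cross terms: (-14*22 - 4*-12)=-260, (4*39 - -16*22)=508, (-16*29 - -26*39)=550, (-26*-12 - -14*29)=718; twice the area = |1516| = 1516; area = 758; boundary points = 2 + 1 + 10 + 1 = 14; strictly interior points = area - boundary/2 + 1 = 752; answer 752
Stage 3: S2 = 752; w = 15047; 15047 = 41 * 367; sigma = (1 + 41) * (1 + 367) = 42 * 368 = 15456; answer 15456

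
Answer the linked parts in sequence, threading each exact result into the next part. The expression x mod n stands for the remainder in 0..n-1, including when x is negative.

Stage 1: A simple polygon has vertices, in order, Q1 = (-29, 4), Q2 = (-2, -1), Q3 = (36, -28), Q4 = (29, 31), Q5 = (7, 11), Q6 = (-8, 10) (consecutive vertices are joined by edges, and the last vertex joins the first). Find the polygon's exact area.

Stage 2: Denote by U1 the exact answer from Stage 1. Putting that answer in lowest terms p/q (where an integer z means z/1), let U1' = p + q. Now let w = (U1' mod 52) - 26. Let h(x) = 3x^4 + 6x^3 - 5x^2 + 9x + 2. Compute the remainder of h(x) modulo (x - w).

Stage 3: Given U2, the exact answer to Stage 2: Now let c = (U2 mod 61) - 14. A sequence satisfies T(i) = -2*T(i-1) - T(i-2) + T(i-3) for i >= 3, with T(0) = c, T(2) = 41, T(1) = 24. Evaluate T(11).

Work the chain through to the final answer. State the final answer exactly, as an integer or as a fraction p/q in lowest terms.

1673

Stage 1: cross terms: (-29*-1 - -2*4)=37, (-2*-28 - 36*-1)=92, (36*31 - 29*-28)=1928, (29*11 - 7*31)=102, (7*10 - -8*11)=158, (-8*4 - -29*10)=258; twice the area = |2575| = 2575; area = 2575/2; answer 2575/2
Stage 2: U1 = 2575/2; threaded value p + q = 2577; w = 3; remainder = value at the root: 3*(3)^4 + 6*(3)^3 - 5*(3)^2 + 9*(3)^1 + 2 = (243) + (162) + (-45) + (27) + (2) = 389; answer 389
Stage 3: U2 = 389; c = 9; T(3) = -2*(41) - 1*(24) + 1*(9) = -97; iterating: T(3)=-97, T(4)=177, T(5)=-216, T(6)=158, T(7)=77, T(8)=-528, T(9)=1137, T(10)=-1669, T(11)=1673; answer 1673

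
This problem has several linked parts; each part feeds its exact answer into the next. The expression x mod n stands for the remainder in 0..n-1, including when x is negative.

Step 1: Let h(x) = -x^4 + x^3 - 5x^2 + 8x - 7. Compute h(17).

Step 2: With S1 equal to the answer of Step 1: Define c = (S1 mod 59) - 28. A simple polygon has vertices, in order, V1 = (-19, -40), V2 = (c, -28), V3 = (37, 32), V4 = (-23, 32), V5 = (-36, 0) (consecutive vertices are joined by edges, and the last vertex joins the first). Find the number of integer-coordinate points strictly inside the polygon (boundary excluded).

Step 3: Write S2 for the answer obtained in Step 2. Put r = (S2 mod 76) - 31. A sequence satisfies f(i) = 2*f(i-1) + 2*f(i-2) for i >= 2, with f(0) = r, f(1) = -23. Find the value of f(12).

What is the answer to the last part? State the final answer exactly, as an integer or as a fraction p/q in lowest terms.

Step 1: -1*(17)^4 + 1*(17)^3 - 5*(17)^2 + 8*(17)^1 - 7 = (-83521) + (4913) + (-1445) + (136) + (-7) = -79924; answer -79924
Step 2: S1 = -79924; c = -7; cross terms: (-19*-28 - -7*-40)=252, (-7*32 - 37*-28)=812, (37*32 - -23*32)=1920, (-23*0 - -36*32)=1152, (-36*-40 - -19*0)=1440; twice the area = |5576| = 5576; area = 2788; boundary points = 12 + 4 + 60 + 1 + 1 = 78; strictly interior points = area - boundary/2 + 1 = 2750; answer 2750
Step 3: S2 = 2750; r = -17; f(2) = 2*(-23) + 2*(-17) = -80; iterating: f(2)=-80, f(3)=-206, f(4)=-572, f(5)=-1556, f(6)=-4256, f(7)=-11624, f(8)=-31760, f(9)=-86768, f(10)=-237056, f(11)=-647648, f(12)=-1769408; answer -1769408

-1769408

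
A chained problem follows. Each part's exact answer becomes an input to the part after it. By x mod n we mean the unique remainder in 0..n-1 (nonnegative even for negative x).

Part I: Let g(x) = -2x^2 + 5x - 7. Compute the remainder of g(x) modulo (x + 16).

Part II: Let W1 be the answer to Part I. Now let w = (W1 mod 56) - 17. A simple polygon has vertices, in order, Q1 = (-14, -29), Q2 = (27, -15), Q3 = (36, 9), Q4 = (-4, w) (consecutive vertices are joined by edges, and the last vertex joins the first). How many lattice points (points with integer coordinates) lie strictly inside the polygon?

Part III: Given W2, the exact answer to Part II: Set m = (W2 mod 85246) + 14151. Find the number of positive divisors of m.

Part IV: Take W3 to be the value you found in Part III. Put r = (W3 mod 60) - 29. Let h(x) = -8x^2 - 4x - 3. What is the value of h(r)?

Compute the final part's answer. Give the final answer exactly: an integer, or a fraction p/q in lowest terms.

Part I: remainder = value at the root: -2*(-16)^2 + 5*(-16)^1 - 7 = (-512) + (-80) + (-7) = -599; answer -599
Part II: W1 = -599; w = 0; cross terms: (-14*-15 - 27*-29)=993, (27*9 - 36*-15)=783, (36*0 - -4*9)=36, (-4*-29 - -14*0)=116; twice the area = |1928| = 1928; area = 964; boundary points = 1 + 3 + 1 + 1 = 6; strictly interior points = area - boundary/2 + 1 = 962; answer 962
Part III: W2 = 962; m = 15113; 15113 = 7 * 17 * 127; number of divisors = (1+1) * (1+1) * (1+1) = 8; answer 8
Part IV: W3 = 8; r = -21; -8*(-21)^2 - 4*(-21)^1 - 3 = (-3528) + (84) + (-3) = -3447; answer -3447

-3447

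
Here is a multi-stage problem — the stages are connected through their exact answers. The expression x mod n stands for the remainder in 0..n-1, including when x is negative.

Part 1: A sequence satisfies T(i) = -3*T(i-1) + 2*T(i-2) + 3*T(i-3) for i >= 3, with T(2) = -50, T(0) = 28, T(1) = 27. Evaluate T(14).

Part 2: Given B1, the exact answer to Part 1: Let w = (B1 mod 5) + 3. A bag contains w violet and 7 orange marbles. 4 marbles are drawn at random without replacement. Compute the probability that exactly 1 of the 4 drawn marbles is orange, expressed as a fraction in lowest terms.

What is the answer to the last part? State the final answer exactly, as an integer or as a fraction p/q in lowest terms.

Part 1: T(3) = -3*(-50) + 2*(27) + 3*(28) = 288; iterating: T(3)=288, T(4)=-883, T(5)=3075, T(6)=-10127, T(7)=33882, T(8)=-112675, T(9)=375408, T(10)=-1249928, T(11)=4162575, T(12)=-13861357, T(13)=46159437, T(14)=-153713300; answer -153713300
Part 2: B1 = -153713300; w = 3; total draws C(10,4) = 210; favorable C(7,1)*C(3,3) = 7; P = 1/30; answer 1/30

1/30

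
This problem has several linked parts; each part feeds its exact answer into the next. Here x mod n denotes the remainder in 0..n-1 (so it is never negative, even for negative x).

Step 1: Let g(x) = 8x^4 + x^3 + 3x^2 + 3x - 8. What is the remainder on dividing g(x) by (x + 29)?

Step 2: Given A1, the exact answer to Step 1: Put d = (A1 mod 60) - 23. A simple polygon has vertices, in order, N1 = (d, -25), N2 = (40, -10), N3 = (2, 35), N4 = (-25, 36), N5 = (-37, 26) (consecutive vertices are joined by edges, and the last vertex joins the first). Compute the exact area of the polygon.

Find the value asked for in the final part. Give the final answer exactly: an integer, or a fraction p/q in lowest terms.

Step 1: remainder = value at the root: 8*(-29)^4 + 1*(-29)^3 + 3*(-29)^2 + 3*(-29)^1 - 8 = (5658248) + (-24389) + (2523) + (-87) + (-8) = 5636287; answer 5636287
Step 2: A1 = 5636287; d = -16; cross terms: (-16*-10 - 40*-25)=1160, (40*35 - 2*-10)=1420, (2*36 - -25*35)=947, (-25*26 - -37*36)=682, (-37*-25 - -16*26)=1341; twice the area = |5550| = 5550; area = 2775; answer 2775

2775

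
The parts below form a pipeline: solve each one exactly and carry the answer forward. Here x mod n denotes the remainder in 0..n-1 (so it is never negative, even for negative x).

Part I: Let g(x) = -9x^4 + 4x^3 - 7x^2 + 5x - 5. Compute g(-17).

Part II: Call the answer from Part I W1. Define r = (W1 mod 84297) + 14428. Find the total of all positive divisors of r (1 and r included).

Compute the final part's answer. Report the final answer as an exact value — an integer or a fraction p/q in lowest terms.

Part I: -9*(-17)^4 + 4*(-17)^3 - 7*(-17)^2 + 5*(-17)^1 - 5 = (-751689) + (-19652) + (-2023) + (-85) + (-5) = -773454; answer -773454
Part II: W1 = -773454; r = 83944; 83944 = 2^3 * 7 * 1499; sigma = (1 + 2 + 4 + 8) * (1 + 7) * (1 + 1499) = 15 * 8 * 1500 = 180000; answer 180000

180000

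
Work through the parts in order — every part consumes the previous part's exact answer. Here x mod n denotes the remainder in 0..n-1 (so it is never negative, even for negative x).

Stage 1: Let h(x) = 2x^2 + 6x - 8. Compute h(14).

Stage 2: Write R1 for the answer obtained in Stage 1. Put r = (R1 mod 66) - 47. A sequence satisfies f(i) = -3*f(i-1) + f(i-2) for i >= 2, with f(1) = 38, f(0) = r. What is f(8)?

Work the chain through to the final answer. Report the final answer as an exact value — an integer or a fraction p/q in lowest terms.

Stage 1: 2*(14)^2 + 6*(14)^1 - 8 = (392) + (84) + (-8) = 468; answer 468
Stage 2: R1 = 468; r = -41; f(2) = -3*(38) + 1*(-41) = -155; iterating: f(2)=-155, f(3)=503, f(4)=-1664, f(5)=5495, f(6)=-18149, f(7)=59942, f(8)=-197975; answer -197975

-197975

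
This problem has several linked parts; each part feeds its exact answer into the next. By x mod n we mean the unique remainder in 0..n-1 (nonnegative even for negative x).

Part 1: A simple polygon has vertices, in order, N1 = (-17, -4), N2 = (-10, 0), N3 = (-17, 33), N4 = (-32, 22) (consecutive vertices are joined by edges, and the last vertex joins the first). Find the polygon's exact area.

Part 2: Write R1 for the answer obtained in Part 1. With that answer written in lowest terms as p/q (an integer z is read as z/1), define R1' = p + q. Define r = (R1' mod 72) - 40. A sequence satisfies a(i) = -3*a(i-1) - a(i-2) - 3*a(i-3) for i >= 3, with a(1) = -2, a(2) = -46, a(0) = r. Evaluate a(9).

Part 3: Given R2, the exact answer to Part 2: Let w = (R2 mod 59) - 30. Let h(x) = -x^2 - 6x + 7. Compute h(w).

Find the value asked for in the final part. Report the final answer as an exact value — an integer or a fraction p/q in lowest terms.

Part 1: cross terms: (-17*0 - -10*-4)=-40, (-10*33 - -17*0)=-330, (-17*22 - -32*33)=682, (-32*-4 - -17*22)=502; twice the area = |814| = 814; area = 407; answer 407
Part 2: R1 = 407; threaded value p + q = 408; r = 8; a(3) = -3*(-46) - 1*(-2) - 3*(8) = 116; iterating: a(3)=116, a(4)=-296, a(5)=910, a(6)=-2782, a(7)=8324, a(8)=-24920, a(9)=74782; answer 74782
Part 3: R2 = 74782; w = -1; -1*(-1)^2 - 6*(-1)^1 + 7 = (-1) + (6) + (7) = 12; answer 12

12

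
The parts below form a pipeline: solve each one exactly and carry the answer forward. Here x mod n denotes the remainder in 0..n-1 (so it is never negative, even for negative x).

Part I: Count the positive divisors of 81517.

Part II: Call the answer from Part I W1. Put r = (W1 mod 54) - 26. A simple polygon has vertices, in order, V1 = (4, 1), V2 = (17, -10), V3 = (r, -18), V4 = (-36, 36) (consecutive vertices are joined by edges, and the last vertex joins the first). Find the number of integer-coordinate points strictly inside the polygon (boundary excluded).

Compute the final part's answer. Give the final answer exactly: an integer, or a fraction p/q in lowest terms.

1142

Part I: 81517 is prime, so its only divisors are 1 and 81517; count = 2; answer 2
Part II: W1 = 2; r = -24; cross terms: (4*-10 - 17*1)=-57, (17*-18 - -24*-10)=-546, (-24*36 - -36*-18)=-1512, (-36*1 - 4*36)=-180; twice the area = |-2295| = 2295; area = 2295/2; boundary points = 1 + 1 + 6 + 5 = 13; strictly interior points = area - boundary/2 + 1 = 1142; answer 1142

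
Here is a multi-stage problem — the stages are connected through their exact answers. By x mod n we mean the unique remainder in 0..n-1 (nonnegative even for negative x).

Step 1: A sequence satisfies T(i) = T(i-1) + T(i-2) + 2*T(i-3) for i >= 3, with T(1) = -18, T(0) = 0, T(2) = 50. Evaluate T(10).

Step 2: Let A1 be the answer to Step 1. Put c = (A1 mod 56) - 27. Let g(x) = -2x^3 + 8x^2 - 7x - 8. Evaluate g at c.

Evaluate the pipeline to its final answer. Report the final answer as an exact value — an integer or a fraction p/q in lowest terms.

Step 1: T(3) = 1*(50) + 1*(-18) + 2*(0) = 32; iterating: T(3)=32, T(4)=46, T(5)=178, T(6)=288, T(7)=558, T(8)=1202, T(9)=2336, T(10)=4654; answer 4654
Step 2: A1 = 4654; c = -21; -2*(-21)^3 + 8*(-21)^2 - 7*(-21)^1 - 8 = (18522) + (3528) + (147) + (-8) = 22189; answer 22189

22189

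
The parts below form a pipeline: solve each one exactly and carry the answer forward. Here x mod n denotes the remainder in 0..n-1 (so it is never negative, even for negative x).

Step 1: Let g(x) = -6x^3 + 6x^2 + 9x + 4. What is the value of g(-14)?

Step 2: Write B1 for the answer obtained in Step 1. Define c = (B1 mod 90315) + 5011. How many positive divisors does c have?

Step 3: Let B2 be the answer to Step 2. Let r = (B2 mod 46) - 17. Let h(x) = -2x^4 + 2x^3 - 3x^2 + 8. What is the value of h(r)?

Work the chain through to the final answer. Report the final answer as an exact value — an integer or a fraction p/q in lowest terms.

Step 1: -6*(-14)^3 + 6*(-14)^2 + 9*(-14)^1 + 4 = (16464) + (1176) + (-126) + (4) = 17518; answer 17518
Step 2: B1 = 17518; c = 22529; 22529 = 13 * 1733; number of divisors = (1+1) * (1+1) = 4; answer 4
Step 3: B2 = 4; r = -13; -2*(-13)^4 + 2*(-13)^3 - 3*(-13)^2 + 8 = (-57122) + (-4394) + (-507) + (8) = -62015; answer -62015

-62015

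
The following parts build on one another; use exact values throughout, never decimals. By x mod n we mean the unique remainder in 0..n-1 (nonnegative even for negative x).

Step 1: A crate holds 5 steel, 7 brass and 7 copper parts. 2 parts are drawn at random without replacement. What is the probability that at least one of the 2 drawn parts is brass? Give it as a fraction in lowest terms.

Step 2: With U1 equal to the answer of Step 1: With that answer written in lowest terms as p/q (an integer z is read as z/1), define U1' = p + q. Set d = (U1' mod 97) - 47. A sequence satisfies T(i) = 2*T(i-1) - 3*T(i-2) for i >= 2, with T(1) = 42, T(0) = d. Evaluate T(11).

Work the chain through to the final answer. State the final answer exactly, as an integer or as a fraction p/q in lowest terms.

Step 1: total draws C(19,2) = 171; complement C(12,2) = 66; favorable 171 - 66 = 105; P = 35/57; answer 35/57
Step 2: U1 = 35/57; threaded value p + q = 92; d = 45; T(2) = 2*(42) - 3*(45) = -51; iterating: T(2)=-51, T(3)=-228, T(4)=-303, T(5)=78, T(6)=1065, T(7)=1896, T(8)=597, T(9)=-4494, T(10)=-10779, T(11)=-8076; answer -8076

-8076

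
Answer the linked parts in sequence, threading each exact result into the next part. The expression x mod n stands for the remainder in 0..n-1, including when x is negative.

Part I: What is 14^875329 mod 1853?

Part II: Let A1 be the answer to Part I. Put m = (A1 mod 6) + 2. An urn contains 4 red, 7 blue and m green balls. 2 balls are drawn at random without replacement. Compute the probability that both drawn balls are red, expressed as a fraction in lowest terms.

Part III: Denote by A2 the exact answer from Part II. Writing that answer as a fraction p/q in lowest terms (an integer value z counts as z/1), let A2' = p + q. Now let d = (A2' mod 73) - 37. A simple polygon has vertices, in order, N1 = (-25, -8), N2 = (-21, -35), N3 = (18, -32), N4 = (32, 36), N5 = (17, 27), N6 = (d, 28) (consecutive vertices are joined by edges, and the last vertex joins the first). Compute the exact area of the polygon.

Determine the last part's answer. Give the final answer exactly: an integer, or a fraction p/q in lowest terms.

Part I: squarings mod 1853: 14^1=14, 14^2=196, 14^4=1356, 14^8=560, 14^16=443, 14^32=1684, 14^64=766, 14^128=1208, 14^256=953, 14^512=239, 14^1024=1531, 14^2048=1769, 14^4096=1497, 14^8192=732, 14^16384=307, 14^32768=1599, 14^65536=1514, 14^131072=35, 14^262144=1225, 14^524288=1548; 14^875329 = 14^1 * 14^64 * 14^256 * 14^512 * 14^2048 * 14^4096 * 14^16384 * 14^65536 * 14^262144 * 14^524288 = 1731 (mod 1853); answer 1731
Part II: A1 = 1731; m = 5; total draws C(16,2) = 120; favorable C(4,2) = 6; P = 1/20; answer 1/20
Part III: A2 = 1/20; threaded value p + q = 21; d = -16; cross terms: (-25*-35 - -21*-8)=707, (-21*-32 - 18*-35)=1302, (18*36 - 32*-32)=1672, (32*27 - 17*36)=252, (17*28 - -16*27)=908, (-16*-8 - -25*28)=828; twice the area = |5669| = 5669; area = 5669/2; answer 5669/2

5669/2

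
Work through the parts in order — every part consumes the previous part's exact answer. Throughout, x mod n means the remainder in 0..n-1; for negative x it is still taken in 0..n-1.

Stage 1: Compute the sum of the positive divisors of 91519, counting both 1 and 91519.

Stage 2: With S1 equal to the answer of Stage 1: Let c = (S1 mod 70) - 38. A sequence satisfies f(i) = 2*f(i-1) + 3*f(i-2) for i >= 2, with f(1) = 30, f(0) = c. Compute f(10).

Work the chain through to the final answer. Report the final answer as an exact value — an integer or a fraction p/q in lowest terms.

767646

Stage 1: 91519 = 71 * 1289; sigma = (1 + 71) * (1 + 1289) = 72 * 1290 = 92880; answer 92880
Stage 2: S1 = 92880; c = 22; f(2) = 2*(30) + 3*(22) = 126; iterating: f(2)=126, f(3)=342, f(4)=1062, f(5)=3150, f(6)=9486, f(7)=28422, f(8)=85302, f(9)=255870, f(10)=767646; answer 767646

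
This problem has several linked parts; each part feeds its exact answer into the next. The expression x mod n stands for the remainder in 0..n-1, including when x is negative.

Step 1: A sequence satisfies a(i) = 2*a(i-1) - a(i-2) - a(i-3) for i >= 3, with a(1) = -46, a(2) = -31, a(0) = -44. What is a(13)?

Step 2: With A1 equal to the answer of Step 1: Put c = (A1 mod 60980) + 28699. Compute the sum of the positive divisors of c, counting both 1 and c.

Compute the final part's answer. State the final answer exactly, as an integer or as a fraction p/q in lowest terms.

Step 1: a(3) = 2*(-31) - 1*(-46) - 1*(-44) = 28; iterating: a(3)=28, a(4)=133, a(5)=269, a(6)=377, a(7)=352, a(8)=58, a(9)=-613, a(10)=-1636, a(11)=-2717, a(12)=-3185, a(13)=-2017; answer -2017
Step 2: A1 = -2017; c = 87662; 87662 = 2 * 53 * 827; sigma = (1 + 2) * (1 + 53) * (1 + 827) = 3 * 54 * 828 = 134136; answer 134136

134136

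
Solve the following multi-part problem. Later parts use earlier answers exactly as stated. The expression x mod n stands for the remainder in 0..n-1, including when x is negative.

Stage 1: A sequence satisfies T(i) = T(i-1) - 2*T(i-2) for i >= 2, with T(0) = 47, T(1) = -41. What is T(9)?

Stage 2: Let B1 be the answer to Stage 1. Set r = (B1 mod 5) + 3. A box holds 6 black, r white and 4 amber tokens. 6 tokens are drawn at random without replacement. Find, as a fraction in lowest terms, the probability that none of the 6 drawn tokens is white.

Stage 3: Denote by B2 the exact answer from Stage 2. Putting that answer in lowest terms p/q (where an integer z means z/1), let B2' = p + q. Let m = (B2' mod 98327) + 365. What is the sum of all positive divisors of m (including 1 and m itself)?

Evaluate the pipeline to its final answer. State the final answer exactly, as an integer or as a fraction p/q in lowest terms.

Stage 1: T(2) = 1*(-41) - 2*(47) = -135; iterating: T(2)=-135, T(3)=-53, T(4)=217, T(5)=323, T(6)=-111, T(7)=-757, T(8)=-535, T(9)=979; answer 979
Stage 2: B1 = 979; r = 7; total draws C(17,6) = 12376; favorable C(10,6) = 210; P = 15/884; answer 15/884
Stage 3: B2 = 15/884; threaded value p + q = 899; m = 1264; 1264 = 2^4 * 79; sigma = (1 + 2 + 4 + 8 + 16) * (1 + 79) = 31 * 80 = 2480; answer 2480

2480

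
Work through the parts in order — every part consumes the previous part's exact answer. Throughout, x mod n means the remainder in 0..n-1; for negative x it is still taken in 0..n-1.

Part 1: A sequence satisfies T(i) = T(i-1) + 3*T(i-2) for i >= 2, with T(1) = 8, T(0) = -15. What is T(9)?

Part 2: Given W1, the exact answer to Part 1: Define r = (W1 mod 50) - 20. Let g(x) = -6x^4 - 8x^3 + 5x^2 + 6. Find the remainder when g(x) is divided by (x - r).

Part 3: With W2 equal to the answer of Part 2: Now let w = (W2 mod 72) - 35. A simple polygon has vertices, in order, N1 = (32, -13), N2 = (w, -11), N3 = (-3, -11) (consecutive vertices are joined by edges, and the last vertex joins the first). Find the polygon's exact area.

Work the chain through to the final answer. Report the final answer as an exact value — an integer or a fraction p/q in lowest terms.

Part 1: T(2) = 1*(8) + 3*(-15) = -37; iterating: T(2)=-37, T(3)=-13, T(4)=-124, T(5)=-163, T(6)=-535, T(7)=-1024, T(8)=-2629, T(9)=-5701; answer -5701
Part 2: W1 = -5701; r = 29; remainder = value at the root: -6*(29)^4 - 8*(29)^3 + 5*(29)^2 + 6 = (-4243686) + (-195112) + (4205) + (6) = -4434587; answer -4434587
Part 3: W2 = -4434587; w = 2; cross terms: (32*-11 - 2*-13)=-326, (2*-11 - -3*-11)=-55, (-3*-13 - 32*-11)=391; twice the area = |10| = 10; area = 5; answer 5

5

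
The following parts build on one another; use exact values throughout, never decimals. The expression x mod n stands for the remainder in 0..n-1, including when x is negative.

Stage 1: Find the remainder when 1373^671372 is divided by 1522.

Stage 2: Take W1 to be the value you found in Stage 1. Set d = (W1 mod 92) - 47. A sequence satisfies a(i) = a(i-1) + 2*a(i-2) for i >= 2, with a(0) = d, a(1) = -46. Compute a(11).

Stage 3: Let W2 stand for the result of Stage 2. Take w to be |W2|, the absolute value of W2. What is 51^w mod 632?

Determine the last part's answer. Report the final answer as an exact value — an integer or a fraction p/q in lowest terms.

65

Stage 1: squarings mod 1522: 1373^1=1373, 1373^2=893, 1373^4=1443, 1373^8=153, 1373^16=579, 1373^32=401, 1373^64=991, 1373^128=391, 1373^256=681, 1373^512=1073, 1373^1024=697, 1373^2048=291, 1373^4096=971, 1373^8192=723, 1373^16384=683, 1373^32768=757, 1373^65536=777, 1373^131072=1017, 1373^262144=851, 1373^524288=1251; 1373^671372 = 1373^4 * 1373^8 * 1373^128 * 1373^512 * 1373^1024 * 1373^2048 * 1373^4096 * 1373^8192 * 1373^131072 * 1373^524288 = 951 (mod 1522); answer 951
Stage 2: W1 = 951; d = -16; a(2) = 1*(-46) + 2*(-16) = -78; iterating: a(2)=-78, a(3)=-170, a(4)=-326, a(5)=-666, a(6)=-1318, a(7)=-2650, a(8)=-5286, a(9)=-10586, a(10)=-21158, a(11)=-42330; answer -42330
Stage 3: W2 = -42330; w = 42330; squarings mod 632: 51^1=51, 51^2=73, 51^4=273, 51^8=585, 51^16=313, 51^32=9, 51^64=81, 51^128=241, 51^256=569, 51^512=177, 51^1024=361, 51^2048=129, 51^4096=209, 51^8192=73, 51^16384=273, 51^32768=585; 51^42330 = 51^2 * 51^8 * 51^16 * 51^64 * 51^256 * 51^1024 * 51^8192 * 51^32768 = 65 (mod 632); answer 65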